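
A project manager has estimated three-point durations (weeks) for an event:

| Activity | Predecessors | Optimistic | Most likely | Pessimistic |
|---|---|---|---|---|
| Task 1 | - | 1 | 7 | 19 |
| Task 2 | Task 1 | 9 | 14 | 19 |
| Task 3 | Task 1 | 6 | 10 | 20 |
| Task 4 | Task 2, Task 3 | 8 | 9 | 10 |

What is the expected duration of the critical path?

te_Task 1 = (1 + 4·7 + 19)/6 = 48/6 = 8
te_Task 2 = (9 + 4·14 + 19)/6 = 84/6 = 14
te_Task 3 = (6 + 4·10 + 20)/6 = 66/6 = 11
te_Task 4 = (8 + 4·9 + 10)/6 = 54/6 = 9

Forward pass:
ES_Task 1 = 0; EF_Task 1 = 8
ES_Task 2 = 8; EF_Task 2 = 8+14 = 22
ES_Task 3 = 8; EF_Task 3 = 8+11 = 19
ES_Task 4 = max(EF_Task 2=22, EF_Task 3=19) = 22; EF_Task 4 = 22+9 = 31
Expected project duration μ = 31 weeks. Critical path: Task 1 → Task 2 → Task 4.

31 weeks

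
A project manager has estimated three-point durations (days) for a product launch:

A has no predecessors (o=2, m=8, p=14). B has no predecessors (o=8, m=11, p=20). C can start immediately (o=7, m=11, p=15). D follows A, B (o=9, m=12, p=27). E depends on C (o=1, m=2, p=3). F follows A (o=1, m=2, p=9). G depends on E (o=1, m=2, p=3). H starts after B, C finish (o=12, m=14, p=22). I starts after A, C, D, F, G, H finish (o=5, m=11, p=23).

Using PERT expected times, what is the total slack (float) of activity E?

te_A = (2 + 4·8 + 14)/6 = 48/6 = 8
te_B = (8 + 4·11 + 20)/6 = 72/6 = 12
te_C = (7 + 4·11 + 15)/6 = 66/6 = 11
te_D = (9 + 4·12 + 27)/6 = 84/6 = 14
te_E = (1 + 4·2 + 3)/6 = 12/6 = 2
te_F = (1 + 4·2 + 9)/6 = 18/6 = 3
te_G = (1 + 4·2 + 3)/6 = 12/6 = 2
te_H = (12 + 4·14 + 22)/6 = 90/6 = 15
te_I = (5 + 4·11 + 23)/6 = 72/6 = 12

Forward pass:
ES_A = 0; EF_A = 8
ES_B = 0; EF_B = 12
ES_C = 0; EF_C = 11
ES_D = max(EF_A=8, EF_B=12) = 12; EF_D = 12+14 = 26
ES_E = 11; EF_E = 11+2 = 13
ES_F = 8; EF_F = 8+3 = 11
ES_G = 13; EF_G = 13+2 = 15
ES_H = max(EF_B=12, EF_C=11) = 12; EF_H = 12+15 = 27
ES_I = max(EF_A=8, EF_C=11, EF_D=26, EF_F=11, EF_G=15, EF_H=27) = 27; EF_I = 27+12 = 39
Expected project duration μ = 39 days. Critical path: B → H → I.

Backward pass:
LF_I = 39; LS_I = 39−12 = 27
LF_H = LS_I = 27; LS_H = 27−15 = 12
LF_G = LS_I = 27; LS_G = 27−2 = 25
LF_F = LS_I = 27; LS_F = 27−3 = 24
LF_E = LS_G = 25; LS_E = 25−2 = 23
LF_D = LS_I = 27; LS_D = 27−14 = 13
LF_C = min(LS_E=23, LS_H=12, LS_I=27) = 12; LS_C = 12−11 = 1
LF_B = min(LS_D=13, LS_H=12) = 12; LS_B = 12−12 = 0
LF_A = min(LS_D=13, LS_F=24, LS_I=27) = 13; LS_A = 13−8 = 5
Slack_E = LS_E − ES_E = 23 − 11 = 12

12 days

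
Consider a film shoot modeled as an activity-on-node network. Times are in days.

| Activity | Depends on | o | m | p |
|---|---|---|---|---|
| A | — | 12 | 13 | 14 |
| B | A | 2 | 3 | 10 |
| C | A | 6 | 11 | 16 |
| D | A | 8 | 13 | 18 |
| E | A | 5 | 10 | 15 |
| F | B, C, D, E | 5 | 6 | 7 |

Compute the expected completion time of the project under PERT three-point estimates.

te_A = (12 + 4·13 + 14)/6 = 78/6 = 13
te_B = (2 + 4·3 + 10)/6 = 24/6 = 4
te_C = (6 + 4·11 + 16)/6 = 66/6 = 11
te_D = (8 + 4·13 + 18)/6 = 78/6 = 13
te_E = (5 + 4·10 + 15)/6 = 60/6 = 10
te_F = (5 + 4·6 + 7)/6 = 36/6 = 6

Forward pass:
ES_A = 0; EF_A = 13
ES_B = 13; EF_B = 13+4 = 17
ES_C = 13; EF_C = 13+11 = 24
ES_D = 13; EF_D = 13+13 = 26
ES_E = 13; EF_E = 13+10 = 23
ES_F = max(EF_B=17, EF_C=24, EF_D=26, EF_E=23) = 26; EF_F = 26+6 = 32
Expected project duration μ = 32 days. Critical path: A → D → F.

32 days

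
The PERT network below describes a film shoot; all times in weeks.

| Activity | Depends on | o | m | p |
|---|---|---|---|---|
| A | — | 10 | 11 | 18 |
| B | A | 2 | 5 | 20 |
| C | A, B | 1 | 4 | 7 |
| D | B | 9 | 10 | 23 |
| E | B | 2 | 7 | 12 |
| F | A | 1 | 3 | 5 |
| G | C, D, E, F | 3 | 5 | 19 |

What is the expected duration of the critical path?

38 weeks

te_A = (10 + 4·11 + 18)/6 = 72/6 = 12
te_B = (2 + 4·5 + 20)/6 = 42/6 = 7
te_C = (1 + 4·4 + 7)/6 = 24/6 = 4
te_D = (9 + 4·10 + 23)/6 = 72/6 = 12
te_E = (2 + 4·7 + 12)/6 = 42/6 = 7
te_F = (1 + 4·3 + 5)/6 = 18/6 = 3
te_G = (3 + 4·5 + 19)/6 = 42/6 = 7

Forward pass:
ES_A = 0; EF_A = 12
ES_B = 12; EF_B = 12+7 = 19
ES_C = max(EF_A=12, EF_B=19) = 19; EF_C = 19+4 = 23
ES_D = 19; EF_D = 19+12 = 31
ES_E = 19; EF_E = 19+7 = 26
ES_F = 12; EF_F = 12+3 = 15
ES_G = max(EF_C=23, EF_D=31, EF_E=26, EF_F=15) = 31; EF_G = 31+7 = 38
Expected project duration μ = 38 weeks. Critical path: A → B → D → G.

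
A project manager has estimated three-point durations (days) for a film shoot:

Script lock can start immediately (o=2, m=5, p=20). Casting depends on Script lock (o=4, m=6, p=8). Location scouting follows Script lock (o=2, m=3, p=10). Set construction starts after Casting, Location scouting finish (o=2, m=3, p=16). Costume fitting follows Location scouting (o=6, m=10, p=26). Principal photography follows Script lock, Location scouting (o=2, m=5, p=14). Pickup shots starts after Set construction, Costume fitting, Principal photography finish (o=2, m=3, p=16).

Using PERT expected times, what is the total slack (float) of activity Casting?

5 days

te_Script lock = (2 + 4·5 + 20)/6 = 42/6 = 7
te_Casting = (4 + 4·6 + 8)/6 = 36/6 = 6
te_Location scouting = (2 + 4·3 + 10)/6 = 24/6 = 4
te_Set construction = (2 + 4·3 + 16)/6 = 30/6 = 5
te_Costume fitting = (6 + 4·10 + 26)/6 = 72/6 = 12
te_Principal photography = (2 + 4·5 + 14)/6 = 36/6 = 6
te_Pickup shots = (2 + 4·3 + 16)/6 = 30/6 = 5

Forward pass:
ES_Script lock = 0; EF_Script lock = 7
ES_Casting = 7; EF_Casting = 7+6 = 13
ES_Location scouting = 7; EF_Location scouting = 7+4 = 11
ES_Set construction = max(EF_Casting=13, EF_Location scouting=11) = 13; EF_Set construction = 13+5 = 18
ES_Costume fitting = 11; EF_Costume fitting = 11+12 = 23
ES_Principal photography = max(EF_Script lock=7, EF_Location scouting=11) = 11; EF_Principal photography = 11+6 = 17
ES_Pickup shots = max(EF_Set construction=18, EF_Costume fitting=23, EF_Principal photography=17) = 23; EF_Pickup shots = 23+5 = 28
Expected project duration μ = 28 days. Critical path: Script lock → Location scouting → Costume fitting → Pickup shots.

Backward pass:
LF_Pickup shots = 28; LS_Pickup shots = 28−5 = 23
LF_Principal photography = LS_Pickup shots = 23; LS_Principal photography = 23−6 = 17
LF_Costume fitting = LS_Pickup shots = 23; LS_Costume fitting = 23−12 = 11
LF_Set construction = LS_Pickup shots = 23; LS_Set construction = 23−5 = 18
LF_Location scouting = min(LS_Set construction=18, LS_Costume fitting=11, LS_Principal photography=17) = 11; LS_Location scouting = 11−4 = 7
LF_Casting = LS_Set construction = 18; LS_Casting = 18−6 = 12
LF_Script lock = min(LS_Casting=12, LS_Location scouting=7, LS_Principal photography=17) = 7; LS_Script lock = 7−7 = 0
Slack_Casting = LS_Casting − ES_Casting = 12 − 7 = 5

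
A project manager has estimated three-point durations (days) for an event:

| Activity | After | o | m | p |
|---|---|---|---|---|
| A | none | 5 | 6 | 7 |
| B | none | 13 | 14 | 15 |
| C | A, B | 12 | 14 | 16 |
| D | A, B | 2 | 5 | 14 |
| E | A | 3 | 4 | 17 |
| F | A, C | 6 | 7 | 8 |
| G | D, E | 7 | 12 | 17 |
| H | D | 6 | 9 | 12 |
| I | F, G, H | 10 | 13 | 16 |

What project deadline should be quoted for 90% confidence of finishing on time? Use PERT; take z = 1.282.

49.7 days

te_A = (5 + 4·6 + 7)/6 = 36/6 = 6; σ²_A = ((7−5)/6)² = 0.111
te_B = (13 + 4·14 + 15)/6 = 84/6 = 14; σ²_B = ((15−13)/6)² = 0.111
te_C = (12 + 4·14 + 16)/6 = 84/6 = 14; σ²_C = ((16−12)/6)² = 0.444
te_D = (2 + 4·5 + 14)/6 = 36/6 = 6; σ²_D = ((14−2)/6)² = 4.000
te_E = (3 + 4·4 + 17)/6 = 36/6 = 6; σ²_E = ((17−3)/6)² = 5.444
te_F = (6 + 4·7 + 8)/6 = 42/6 = 7; σ²_F = ((8−6)/6)² = 0.111
te_G = (7 + 4·12 + 17)/6 = 72/6 = 12; σ²_G = ((17−7)/6)² = 2.778
te_H = (6 + 4·9 + 12)/6 = 54/6 = 9; σ²_H = ((12−6)/6)² = 1.000
te_I = (10 + 4·13 + 16)/6 = 78/6 = 13; σ²_I = ((16−10)/6)² = 1.000

Forward pass:
ES_A = 0; EF_A = 6
ES_B = 0; EF_B = 14
ES_C = max(EF_A=6, EF_B=14) = 14; EF_C = 14+14 = 28
ES_D = max(EF_A=6, EF_B=14) = 14; EF_D = 14+6 = 20
ES_E = 6; EF_E = 6+6 = 12
ES_F = max(EF_A=6, EF_C=28) = 28; EF_F = 28+7 = 35
ES_G = max(EF_D=20, EF_E=12) = 20; EF_G = 20+12 = 32
ES_H = 20; EF_H = 20+9 = 29
ES_I = max(EF_F=35, EF_G=32, EF_H=29) = 35; EF_I = 35+13 = 48
Expected project duration μ = 48 days. Critical path: B → C → F → I.

Variance along critical path = 0.111 + 0.444 + 0.111 + 1.000 = 1.667; σ = 1.291 days.
D = μ + z·σ = 48 + 1.282·1.291 = 49.7 days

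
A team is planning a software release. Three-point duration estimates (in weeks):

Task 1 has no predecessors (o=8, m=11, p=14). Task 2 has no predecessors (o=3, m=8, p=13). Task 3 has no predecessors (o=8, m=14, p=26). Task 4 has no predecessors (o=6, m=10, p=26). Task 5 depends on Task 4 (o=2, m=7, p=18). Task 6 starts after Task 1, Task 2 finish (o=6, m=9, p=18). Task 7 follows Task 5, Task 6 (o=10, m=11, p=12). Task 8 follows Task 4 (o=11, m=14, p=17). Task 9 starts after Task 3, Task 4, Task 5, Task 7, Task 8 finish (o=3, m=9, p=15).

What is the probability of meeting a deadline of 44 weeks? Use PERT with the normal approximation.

te_Task 1 = (8 + 4·11 + 14)/6 = 66/6 = 11; σ²_Task 1 = ((14−8)/6)² = 1.000
te_Task 2 = (3 + 4·8 + 13)/6 = 48/6 = 8; σ²_Task 2 = ((13−3)/6)² = 2.778
te_Task 3 = (8 + 4·14 + 26)/6 = 90/6 = 15; σ²_Task 3 = ((26−8)/6)² = 9.000
te_Task 4 = (6 + 4·10 + 26)/6 = 72/6 = 12; σ²_Task 4 = ((26−6)/6)² = 11.111
te_Task 5 = (2 + 4·7 + 18)/6 = 48/6 = 8; σ²_Task 5 = ((18−2)/6)² = 7.111
te_Task 6 = (6 + 4·9 + 18)/6 = 60/6 = 10; σ²_Task 6 = ((18−6)/6)² = 4.000
te_Task 7 = (10 + 4·11 + 12)/6 = 66/6 = 11; σ²_Task 7 = ((12−10)/6)² = 0.111
te_Task 8 = (11 + 4·14 + 17)/6 = 84/6 = 14; σ²_Task 8 = ((17−11)/6)² = 1.000
te_Task 9 = (3 + 4·9 + 15)/6 = 54/6 = 9; σ²_Task 9 = ((15−3)/6)² = 4.000

Forward pass:
ES_Task 1 = 0; EF_Task 1 = 11
ES_Task 2 = 0; EF_Task 2 = 8
ES_Task 3 = 0; EF_Task 3 = 15
ES_Task 4 = 0; EF_Task 4 = 12
ES_Task 5 = 12; EF_Task 5 = 12+8 = 20
ES_Task 6 = max(EF_Task 1=11, EF_Task 2=8) = 11; EF_Task 6 = 11+10 = 21
ES_Task 7 = max(EF_Task 5=20, EF_Task 6=21) = 21; EF_Task 7 = 21+11 = 32
ES_Task 8 = 12; EF_Task 8 = 12+14 = 26
ES_Task 9 = max(EF_Task 3=15, EF_Task 4=12, EF_Task 5=20, EF_Task 7=32, EF_Task 8=26) = 32; EF_Task 9 = 32+9 = 41
Expected project duration μ = 41 weeks. Critical path: Task 1 → Task 6 → Task 7 → Task 9.

Variance along critical path = 1.000 + 4.000 + 0.111 + 4.000 = 9.111; σ = √9.111 = 3.018 weeks.
Z = (44 − 41) / 3.018 = 0.994
P(T ≤ 44) = Φ(0.994) ≈ 0.840

0.840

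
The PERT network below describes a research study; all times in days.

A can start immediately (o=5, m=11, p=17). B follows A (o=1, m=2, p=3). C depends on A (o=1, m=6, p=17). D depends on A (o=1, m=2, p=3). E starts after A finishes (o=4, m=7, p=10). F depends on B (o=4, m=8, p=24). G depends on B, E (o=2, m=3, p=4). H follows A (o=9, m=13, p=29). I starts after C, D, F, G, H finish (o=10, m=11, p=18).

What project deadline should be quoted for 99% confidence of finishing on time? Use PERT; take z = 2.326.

47.6 days

te_A = (5 + 4·11 + 17)/6 = 66/6 = 11; σ²_A = ((17−5)/6)² = 4.000
te_B = (1 + 4·2 + 3)/6 = 12/6 = 2; σ²_B = ((3−1)/6)² = 0.111
te_C = (1 + 4·6 + 17)/6 = 42/6 = 7; σ²_C = ((17−1)/6)² = 7.111
te_D = (1 + 4·2 + 3)/6 = 12/6 = 2; σ²_D = ((3−1)/6)² = 0.111
te_E = (4 + 4·7 + 10)/6 = 42/6 = 7; σ²_E = ((10−4)/6)² = 1.000
te_F = (4 + 4·8 + 24)/6 = 60/6 = 10; σ²_F = ((24−4)/6)² = 11.111
te_G = (2 + 4·3 + 4)/6 = 18/6 = 3; σ²_G = ((4−2)/6)² = 0.111
te_H = (9 + 4·13 + 29)/6 = 90/6 = 15; σ²_H = ((29−9)/6)² = 11.111
te_I = (10 + 4·11 + 18)/6 = 72/6 = 12; σ²_I = ((18−10)/6)² = 1.778

Forward pass:
ES_A = 0; EF_A = 11
ES_B = 11; EF_B = 11+2 = 13
ES_C = 11; EF_C = 11+7 = 18
ES_D = 11; EF_D = 11+2 = 13
ES_E = 11; EF_E = 11+7 = 18
ES_F = 13; EF_F = 13+10 = 23
ES_G = max(EF_B=13, EF_E=18) = 18; EF_G = 18+3 = 21
ES_H = 11; EF_H = 11+15 = 26
ES_I = max(EF_C=18, EF_D=13, EF_F=23, EF_G=21, EF_H=26) = 26; EF_I = 26+12 = 38
Expected project duration μ = 38 days. Critical path: A → H → I.

Variance along critical path = 4.000 + 11.111 + 1.778 = 16.889; σ = 4.110 days.
D = μ + z·σ = 38 + 2.326·4.110 = 47.6 days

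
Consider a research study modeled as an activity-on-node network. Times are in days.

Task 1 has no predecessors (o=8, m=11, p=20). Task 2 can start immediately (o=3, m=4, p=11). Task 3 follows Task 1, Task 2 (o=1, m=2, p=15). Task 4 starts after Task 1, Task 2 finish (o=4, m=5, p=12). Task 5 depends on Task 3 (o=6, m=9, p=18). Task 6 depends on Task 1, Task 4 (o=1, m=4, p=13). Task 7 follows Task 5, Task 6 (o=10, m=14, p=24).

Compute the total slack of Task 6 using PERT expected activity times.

3 days

te_Task 1 = (8 + 4·11 + 20)/6 = 72/6 = 12
te_Task 2 = (3 + 4·4 + 11)/6 = 30/6 = 5
te_Task 3 = (1 + 4·2 + 15)/6 = 24/6 = 4
te_Task 4 = (4 + 4·5 + 12)/6 = 36/6 = 6
te_Task 5 = (6 + 4·9 + 18)/6 = 60/6 = 10
te_Task 6 = (1 + 4·4 + 13)/6 = 30/6 = 5
te_Task 7 = (10 + 4·14 + 24)/6 = 90/6 = 15

Forward pass:
ES_Task 1 = 0; EF_Task 1 = 12
ES_Task 2 = 0; EF_Task 2 = 5
ES_Task 3 = max(EF_Task 1=12, EF_Task 2=5) = 12; EF_Task 3 = 12+4 = 16
ES_Task 4 = max(EF_Task 1=12, EF_Task 2=5) = 12; EF_Task 4 = 12+6 = 18
ES_Task 5 = 16; EF_Task 5 = 16+10 = 26
ES_Task 6 = max(EF_Task 1=12, EF_Task 4=18) = 18; EF_Task 6 = 18+5 = 23
ES_Task 7 = max(EF_Task 5=26, EF_Task 6=23) = 26; EF_Task 7 = 26+15 = 41
Expected project duration μ = 41 days. Critical path: Task 1 → Task 3 → Task 5 → Task 7.

Backward pass:
LF_Task 7 = 41; LS_Task 7 = 41−15 = 26
LF_Task 6 = LS_Task 7 = 26; LS_Task 6 = 26−5 = 21
LF_Task 5 = LS_Task 7 = 26; LS_Task 5 = 26−10 = 16
LF_Task 4 = LS_Task 6 = 21; LS_Task 4 = 21−6 = 15
LF_Task 3 = LS_Task 5 = 16; LS_Task 3 = 16−4 = 12
LF_Task 2 = min(LS_Task 3=12, LS_Task 4=15) = 12; LS_Task 2 = 12−5 = 7
LF_Task 1 = min(LS_Task 3=12, LS_Task 4=15, LS_Task 6=21) = 12; LS_Task 1 = 12−12 = 0
Slack_Task 6 = LS_Task 6 − ES_Task 6 = 21 − 18 = 3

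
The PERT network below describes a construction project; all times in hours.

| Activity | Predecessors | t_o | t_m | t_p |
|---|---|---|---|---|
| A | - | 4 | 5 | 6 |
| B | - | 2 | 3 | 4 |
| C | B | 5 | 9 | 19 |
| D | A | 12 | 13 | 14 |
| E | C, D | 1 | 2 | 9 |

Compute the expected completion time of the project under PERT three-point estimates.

21 hours

te_A = (4 + 4·5 + 6)/6 = 30/6 = 5
te_B = (2 + 4·3 + 4)/6 = 18/6 = 3
te_C = (5 + 4·9 + 19)/6 = 60/6 = 10
te_D = (12 + 4·13 + 14)/6 = 78/6 = 13
te_E = (1 + 4·2 + 9)/6 = 18/6 = 3

Forward pass:
ES_A = 0; EF_A = 5
ES_B = 0; EF_B = 3
ES_C = 3; EF_C = 3+10 = 13
ES_D = 5; EF_D = 5+13 = 18
ES_E = max(EF_C=13, EF_D=18) = 18; EF_E = 18+3 = 21
Expected project duration μ = 21 hours. Critical path: A → D → E.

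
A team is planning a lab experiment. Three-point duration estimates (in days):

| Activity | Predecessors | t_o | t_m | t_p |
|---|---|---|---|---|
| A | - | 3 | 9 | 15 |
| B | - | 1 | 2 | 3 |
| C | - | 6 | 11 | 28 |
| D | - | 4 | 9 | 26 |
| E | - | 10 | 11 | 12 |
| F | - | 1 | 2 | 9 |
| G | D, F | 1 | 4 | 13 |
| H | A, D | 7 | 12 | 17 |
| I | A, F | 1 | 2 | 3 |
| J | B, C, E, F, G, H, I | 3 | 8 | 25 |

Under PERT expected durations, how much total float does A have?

te_A = (3 + 4·9 + 15)/6 = 54/6 = 9
te_B = (1 + 4·2 + 3)/6 = 12/6 = 2
te_C = (6 + 4·11 + 28)/6 = 78/6 = 13
te_D = (4 + 4·9 + 26)/6 = 66/6 = 11
te_E = (10 + 4·11 + 12)/6 = 66/6 = 11
te_F = (1 + 4·2 + 9)/6 = 18/6 = 3
te_G = (1 + 4·4 + 13)/6 = 30/6 = 5
te_H = (7 + 4·12 + 17)/6 = 72/6 = 12
te_I = (1 + 4·2 + 3)/6 = 12/6 = 2
te_J = (3 + 4·8 + 25)/6 = 60/6 = 10

Forward pass:
ES_A = 0; EF_A = 9
ES_B = 0; EF_B = 2
ES_C = 0; EF_C = 13
ES_D = 0; EF_D = 11
ES_E = 0; EF_E = 11
ES_F = 0; EF_F = 3
ES_G = max(EF_D=11, EF_F=3) = 11; EF_G = 11+5 = 16
ES_H = max(EF_A=9, EF_D=11) = 11; EF_H = 11+12 = 23
ES_I = max(EF_A=9, EF_F=3) = 9; EF_I = 9+2 = 11
ES_J = max(EF_B=2, EF_C=13, EF_E=11, EF_F=3, EF_G=16, EF_H=23, EF_I=11) = 23; EF_J = 23+10 = 33
Expected project duration μ = 33 days. Critical path: D → H → J.

Backward pass:
LF_J = 33; LS_J = 33−10 = 23
LF_I = LS_J = 23; LS_I = 23−2 = 21
LF_H = LS_J = 23; LS_H = 23−12 = 11
LF_G = LS_J = 23; LS_G = 23−5 = 18
LF_F = min(LS_G=18, LS_I=21, LS_J=23) = 18; LS_F = 18−3 = 15
LF_E = LS_J = 23; LS_E = 23−11 = 12
LF_D = min(LS_G=18, LS_H=11) = 11; LS_D = 11−11 = 0
LF_C = LS_J = 23; LS_C = 23−13 = 10
LF_B = LS_J = 23; LS_B = 23−2 = 21
LF_A = min(LS_H=11, LS_I=21) = 11; LS_A = 11−9 = 2
Slack_A = LS_A − ES_A = 2 − 0 = 2

2 days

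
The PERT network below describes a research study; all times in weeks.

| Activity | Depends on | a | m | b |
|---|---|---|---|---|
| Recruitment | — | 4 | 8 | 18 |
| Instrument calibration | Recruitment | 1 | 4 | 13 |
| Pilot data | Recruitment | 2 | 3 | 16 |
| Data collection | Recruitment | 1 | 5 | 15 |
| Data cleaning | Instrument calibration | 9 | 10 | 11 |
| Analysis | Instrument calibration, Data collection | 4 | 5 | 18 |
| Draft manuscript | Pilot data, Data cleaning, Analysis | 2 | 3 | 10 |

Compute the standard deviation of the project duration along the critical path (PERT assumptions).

3.37 weeks

te_Recruitment = (4 + 4·8 + 18)/6 = 54/6 = 9; σ²_Recruitment = ((18−4)/6)² = 5.444
te_Instrument calibration = (1 + 4·4 + 13)/6 = 30/6 = 5; σ²_Instrument calibration = ((13−1)/6)² = 4.000
te_Pilot data = (2 + 4·3 + 16)/6 = 30/6 = 5; σ²_Pilot data = ((16−2)/6)² = 5.444
te_Data collection = (1 + 4·5 + 15)/6 = 36/6 = 6; σ²_Data collection = ((15−1)/6)² = 5.444
te_Data cleaning = (9 + 4·10 + 11)/6 = 60/6 = 10; σ²_Data cleaning = ((11−9)/6)² = 0.111
te_Analysis = (4 + 4·5 + 18)/6 = 42/6 = 7; σ²_Analysis = ((18−4)/6)² = 5.444
te_Draft manuscript = (2 + 4·3 + 10)/6 = 24/6 = 4; σ²_Draft manuscript = ((10−2)/6)² = 1.778

Forward pass:
ES_Recruitment = 0; EF_Recruitment = 9
ES_Instrument calibration = 9; EF_Instrument calibration = 9+5 = 14
ES_Pilot data = 9; EF_Pilot data = 9+5 = 14
ES_Data collection = 9; EF_Data collection = 9+6 = 15
ES_Data cleaning = 14; EF_Data cleaning = 14+10 = 24
ES_Analysis = max(EF_Instrument calibration=14, EF_Data collection=15) = 15; EF_Analysis = 15+7 = 22
ES_Draft manuscript = max(EF_Pilot data=14, EF_Data cleaning=24, EF_Analysis=22) = 24; EF_Draft manuscript = 24+4 = 28
Expected project duration μ = 28 weeks. Critical path: Recruitment → Instrument calibration → Data cleaning → Draft manuscript.

Variance along critical path = 5.444 + 4.000 + 0.111 + 1.778 = 11.333
σ = √11.333 = 3.367 weeks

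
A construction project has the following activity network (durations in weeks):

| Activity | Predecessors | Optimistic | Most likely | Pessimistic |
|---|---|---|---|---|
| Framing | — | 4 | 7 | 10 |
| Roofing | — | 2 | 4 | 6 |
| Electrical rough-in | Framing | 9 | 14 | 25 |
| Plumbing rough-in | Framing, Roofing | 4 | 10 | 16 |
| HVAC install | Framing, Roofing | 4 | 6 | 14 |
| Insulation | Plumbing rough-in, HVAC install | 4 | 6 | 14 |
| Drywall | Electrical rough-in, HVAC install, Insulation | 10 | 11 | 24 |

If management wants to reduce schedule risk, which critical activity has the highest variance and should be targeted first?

te_Framing = (4 + 4·7 + 10)/6 = 42/6 = 7; σ²_Framing = ((10−4)/6)² = 1.000
te_Roofing = (2 + 4·4 + 6)/6 = 24/6 = 4; σ²_Roofing = ((6−2)/6)² = 0.444
te_Electrical rough-in = (9 + 4·14 + 25)/6 = 90/6 = 15; σ²_Electrical rough-in = ((25−9)/6)² = 7.111
te_Plumbing rough-in = (4 + 4·10 + 16)/6 = 60/6 = 10; σ²_Plumbing rough-in = ((16−4)/6)² = 4.000
te_HVAC install = (4 + 4·6 + 14)/6 = 42/6 = 7; σ²_HVAC install = ((14−4)/6)² = 2.778
te_Insulation = (4 + 4·6 + 14)/6 = 42/6 = 7; σ²_Insulation = ((14−4)/6)² = 2.778
te_Drywall = (10 + 4·11 + 24)/6 = 78/6 = 13; σ²_Drywall = ((24−10)/6)² = 5.444

Forward pass:
ES_Framing = 0; EF_Framing = 7
ES_Roofing = 0; EF_Roofing = 4
ES_Electrical rough-in = 7; EF_Electrical rough-in = 7+15 = 22
ES_Plumbing rough-in = max(EF_Framing=7, EF_Roofing=4) = 7; EF_Plumbing rough-in = 7+10 = 17
ES_HVAC install = max(EF_Framing=7, EF_Roofing=4) = 7; EF_HVAC install = 7+7 = 14
ES_Insulation = max(EF_Plumbing rough-in=17, EF_HVAC install=14) = 17; EF_Insulation = 17+7 = 24
ES_Drywall = max(EF_Electrical rough-in=22, EF_HVAC install=14, EF_Insulation=24) = 24; EF_Drywall = 24+13 = 37
Expected project duration μ = 37 weeks. Critical path: Framing → Plumbing rough-in → Insulation → Drywall.

Variances on critical path: σ²_Framing=1.000, σ²_Plumbing rough-in=4.000, σ²_Insulation=2.778, σ²_Drywall=5.444.
Largest is σ²_Drywall = 5.444.

Drywall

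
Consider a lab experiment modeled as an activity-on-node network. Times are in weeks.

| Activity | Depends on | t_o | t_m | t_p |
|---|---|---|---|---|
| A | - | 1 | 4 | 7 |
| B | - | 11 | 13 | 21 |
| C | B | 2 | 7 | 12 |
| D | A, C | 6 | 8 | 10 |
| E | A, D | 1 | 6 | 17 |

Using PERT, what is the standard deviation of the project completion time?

3.62 weeks

te_A = (1 + 4·4 + 7)/6 = 24/6 = 4; σ²_A = ((7−1)/6)² = 1.000
te_B = (11 + 4·13 + 21)/6 = 84/6 = 14; σ²_B = ((21−11)/6)² = 2.778
te_C = (2 + 4·7 + 12)/6 = 42/6 = 7; σ²_C = ((12−2)/6)² = 2.778
te_D = (6 + 4·8 + 10)/6 = 48/6 = 8; σ²_D = ((10−6)/6)² = 0.444
te_E = (1 + 4·6 + 17)/6 = 42/6 = 7; σ²_E = ((17−1)/6)² = 7.111

Forward pass:
ES_A = 0; EF_A = 4
ES_B = 0; EF_B = 14
ES_C = 14; EF_C = 14+7 = 21
ES_D = max(EF_A=4, EF_C=21) = 21; EF_D = 21+8 = 29
ES_E = max(EF_A=4, EF_D=29) = 29; EF_E = 29+7 = 36
Expected project duration μ = 36 weeks. Critical path: B → C → D → E.

Variance along critical path = 2.778 + 2.778 + 0.444 + 7.111 = 13.111
σ = √13.111 = 3.621 weeks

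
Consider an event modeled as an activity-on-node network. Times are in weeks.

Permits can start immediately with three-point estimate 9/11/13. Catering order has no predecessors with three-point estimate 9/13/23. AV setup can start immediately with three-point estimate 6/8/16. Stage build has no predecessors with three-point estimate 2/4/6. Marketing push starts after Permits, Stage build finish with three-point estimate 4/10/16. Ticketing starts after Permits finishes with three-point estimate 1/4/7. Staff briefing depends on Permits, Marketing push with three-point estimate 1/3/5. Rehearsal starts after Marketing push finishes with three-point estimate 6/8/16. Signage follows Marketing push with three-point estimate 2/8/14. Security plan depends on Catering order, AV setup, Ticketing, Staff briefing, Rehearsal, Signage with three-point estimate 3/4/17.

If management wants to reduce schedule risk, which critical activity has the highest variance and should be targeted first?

te_Permits = (9 + 4·11 + 13)/6 = 66/6 = 11; σ²_Permits = ((13−9)/6)² = 0.444
te_Catering order = (9 + 4·13 + 23)/6 = 84/6 = 14; σ²_Catering order = ((23−9)/6)² = 5.444
te_AV setup = (6 + 4·8 + 16)/6 = 54/6 = 9; σ²_AV setup = ((16−6)/6)² = 2.778
te_Stage build = (2 + 4·4 + 6)/6 = 24/6 = 4; σ²_Stage build = ((6−2)/6)² = 0.444
te_Marketing push = (4 + 4·10 + 16)/6 = 60/6 = 10; σ²_Marketing push = ((16−4)/6)² = 4.000
te_Ticketing = (1 + 4·4 + 7)/6 = 24/6 = 4; σ²_Ticketing = ((7−1)/6)² = 1.000
te_Staff briefing = (1 + 4·3 + 5)/6 = 18/6 = 3; σ²_Staff briefing = ((5−1)/6)² = 0.444
te_Rehearsal = (6 + 4·8 + 16)/6 = 54/6 = 9; σ²_Rehearsal = ((16−6)/6)² = 2.778
te_Signage = (2 + 4·8 + 14)/6 = 48/6 = 8; σ²_Signage = ((14−2)/6)² = 4.000
te_Security plan = (3 + 4·4 + 17)/6 = 36/6 = 6; σ²_Security plan = ((17−3)/6)² = 5.444

Forward pass:
ES_Permits = 0; EF_Permits = 11
ES_Catering order = 0; EF_Catering order = 14
ES_AV setup = 0; EF_AV setup = 9
ES_Stage build = 0; EF_Stage build = 4
ES_Marketing push = max(EF_Permits=11, EF_Stage build=4) = 11; EF_Marketing push = 11+10 = 21
ES_Ticketing = 11; EF_Ticketing = 11+4 = 15
ES_Staff briefing = max(EF_Permits=11, EF_Marketing push=21) = 21; EF_Staff briefing = 21+3 = 24
ES_Rehearsal = 21; EF_Rehearsal = 21+9 = 30
ES_Signage = 21; EF_Signage = 21+8 = 29
ES_Security plan = max(EF_Catering order=14, EF_AV setup=9, EF_Ticketing=15, EF_Staff briefing=24, EF_Rehearsal=30, EF_Signage=29) = 30; EF_Security plan = 30+6 = 36
Expected project duration μ = 36 weeks. Critical path: Permits → Marketing push → Rehearsal → Security plan.

Variances on critical path: σ²_Permits=0.444, σ²_Marketing push=4.000, σ²_Rehearsal=2.778, σ²_Security plan=5.444.
Largest is σ²_Security plan = 5.444.

Security plan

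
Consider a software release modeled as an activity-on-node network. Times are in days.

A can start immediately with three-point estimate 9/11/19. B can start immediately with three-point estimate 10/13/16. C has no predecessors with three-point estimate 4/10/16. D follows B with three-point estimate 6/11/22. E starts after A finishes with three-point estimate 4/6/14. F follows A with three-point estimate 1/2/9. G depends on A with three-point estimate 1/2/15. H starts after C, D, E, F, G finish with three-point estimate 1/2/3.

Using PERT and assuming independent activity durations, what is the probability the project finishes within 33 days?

0.982

te_A = (9 + 4·11 + 19)/6 = 72/6 = 12; σ²_A = ((19−9)/6)² = 2.778
te_B = (10 + 4·13 + 16)/6 = 78/6 = 13; σ²_B = ((16−10)/6)² = 1.000
te_C = (4 + 4·10 + 16)/6 = 60/6 = 10; σ²_C = ((16−4)/6)² = 4.000
te_D = (6 + 4·11 + 22)/6 = 72/6 = 12; σ²_D = ((22−6)/6)² = 7.111
te_E = (4 + 4·6 + 14)/6 = 42/6 = 7; σ²_E = ((14−4)/6)² = 2.778
te_F = (1 + 4·2 + 9)/6 = 18/6 = 3; σ²_F = ((9−1)/6)² = 1.778
te_G = (1 + 4·2 + 15)/6 = 24/6 = 4; σ²_G = ((15−1)/6)² = 5.444
te_H = (1 + 4·2 + 3)/6 = 12/6 = 2; σ²_H = ((3−1)/6)² = 0.111

Forward pass:
ES_A = 0; EF_A = 12
ES_B = 0; EF_B = 13
ES_C = 0; EF_C = 10
ES_D = 13; EF_D = 13+12 = 25
ES_E = 12; EF_E = 12+7 = 19
ES_F = 12; EF_F = 12+3 = 15
ES_G = 12; EF_G = 12+4 = 16
ES_H = max(EF_C=10, EF_D=25, EF_E=19, EF_F=15, EF_G=16) = 25; EF_H = 25+2 = 27
Expected project duration μ = 27 days. Critical path: B → D → H.

Variance along critical path = 1.000 + 7.111 + 0.111 = 8.222; σ = √8.222 = 2.867 days.
Z = (33 − 27) / 2.867 = 2.092
P(T ≤ 33) = Φ(2.092) ≈ 0.982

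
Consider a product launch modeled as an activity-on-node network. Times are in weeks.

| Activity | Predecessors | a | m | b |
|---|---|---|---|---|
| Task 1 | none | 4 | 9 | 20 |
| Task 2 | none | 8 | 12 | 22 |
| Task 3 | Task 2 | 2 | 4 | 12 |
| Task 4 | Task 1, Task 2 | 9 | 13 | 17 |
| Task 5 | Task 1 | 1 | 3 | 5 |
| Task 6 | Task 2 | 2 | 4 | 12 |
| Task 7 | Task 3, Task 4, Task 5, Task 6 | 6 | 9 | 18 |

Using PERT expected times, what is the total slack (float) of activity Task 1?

te_Task 1 = (4 + 4·9 + 20)/6 = 60/6 = 10
te_Task 2 = (8 + 4·12 + 22)/6 = 78/6 = 13
te_Task 3 = (2 + 4·4 + 12)/6 = 30/6 = 5
te_Task 4 = (9 + 4·13 + 17)/6 = 78/6 = 13
te_Task 5 = (1 + 4·3 + 5)/6 = 18/6 = 3
te_Task 6 = (2 + 4·4 + 12)/6 = 30/6 = 5
te_Task 7 = (6 + 4·9 + 18)/6 = 60/6 = 10

Forward pass:
ES_Task 1 = 0; EF_Task 1 = 10
ES_Task 2 = 0; EF_Task 2 = 13
ES_Task 3 = 13; EF_Task 3 = 13+5 = 18
ES_Task 4 = max(EF_Task 1=10, EF_Task 2=13) = 13; EF_Task 4 = 13+13 = 26
ES_Task 5 = 10; EF_Task 5 = 10+3 = 13
ES_Task 6 = 13; EF_Task 6 = 13+5 = 18
ES_Task 7 = max(EF_Task 3=18, EF_Task 4=26, EF_Task 5=13, EF_Task 6=18) = 26; EF_Task 7 = 26+10 = 36
Expected project duration μ = 36 weeks. Critical path: Task 2 → Task 4 → Task 7.

Backward pass:
LF_Task 7 = 36; LS_Task 7 = 36−10 = 26
LF_Task 6 = LS_Task 7 = 26; LS_Task 6 = 26−5 = 21
LF_Task 5 = LS_Task 7 = 26; LS_Task 5 = 26−3 = 23
LF_Task 4 = LS_Task 7 = 26; LS_Task 4 = 26−13 = 13
LF_Task 3 = LS_Task 7 = 26; LS_Task 3 = 26−5 = 21
LF_Task 2 = min(LS_Task 3=21, LS_Task 4=13, LS_Task 6=21) = 13; LS_Task 2 = 13−13 = 0
LF_Task 1 = min(LS_Task 4=13, LS_Task 5=23) = 13; LS_Task 1 = 13−10 = 3
Slack_Task 1 = LS_Task 1 − ES_Task 1 = 3 − 0 = 3

3 weeks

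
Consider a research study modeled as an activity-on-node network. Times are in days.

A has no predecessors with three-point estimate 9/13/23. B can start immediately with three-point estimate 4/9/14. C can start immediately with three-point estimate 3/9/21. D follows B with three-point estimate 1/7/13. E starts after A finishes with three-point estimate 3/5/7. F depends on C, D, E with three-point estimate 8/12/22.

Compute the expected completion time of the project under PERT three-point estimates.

te_A = (9 + 4·13 + 23)/6 = 84/6 = 14
te_B = (4 + 4·9 + 14)/6 = 54/6 = 9
te_C = (3 + 4·9 + 21)/6 = 60/6 = 10
te_D = (1 + 4·7 + 13)/6 = 42/6 = 7
te_E = (3 + 4·5 + 7)/6 = 30/6 = 5
te_F = (8 + 4·12 + 22)/6 = 78/6 = 13

Forward pass:
ES_A = 0; EF_A = 14
ES_B = 0; EF_B = 9
ES_C = 0; EF_C = 10
ES_D = 9; EF_D = 9+7 = 16
ES_E = 14; EF_E = 14+5 = 19
ES_F = max(EF_C=10, EF_D=16, EF_E=19) = 19; EF_F = 19+13 = 32
Expected project duration μ = 32 days. Critical path: A → E → F.

32 days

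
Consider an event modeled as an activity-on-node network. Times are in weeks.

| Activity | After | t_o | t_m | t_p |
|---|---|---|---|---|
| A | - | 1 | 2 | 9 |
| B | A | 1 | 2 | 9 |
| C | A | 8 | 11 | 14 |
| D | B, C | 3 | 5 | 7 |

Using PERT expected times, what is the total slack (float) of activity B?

te_A = (1 + 4·2 + 9)/6 = 18/6 = 3
te_B = (1 + 4·2 + 9)/6 = 18/6 = 3
te_C = (8 + 4·11 + 14)/6 = 66/6 = 11
te_D = (3 + 4·5 + 7)/6 = 30/6 = 5

Forward pass:
ES_A = 0; EF_A = 3
ES_B = 3; EF_B = 3+3 = 6
ES_C = 3; EF_C = 3+11 = 14
ES_D = max(EF_B=6, EF_C=14) = 14; EF_D = 14+5 = 19
Expected project duration μ = 19 weeks. Critical path: A → C → D.

Backward pass:
LF_D = 19; LS_D = 19−5 = 14
LF_C = LS_D = 14; LS_C = 14−11 = 3
LF_B = LS_D = 14; LS_B = 14−3 = 11
LF_A = min(LS_B=11, LS_C=3) = 3; LS_A = 3−3 = 0
Slack_B = LS_B − ES_B = 11 − 3 = 8

8 weeks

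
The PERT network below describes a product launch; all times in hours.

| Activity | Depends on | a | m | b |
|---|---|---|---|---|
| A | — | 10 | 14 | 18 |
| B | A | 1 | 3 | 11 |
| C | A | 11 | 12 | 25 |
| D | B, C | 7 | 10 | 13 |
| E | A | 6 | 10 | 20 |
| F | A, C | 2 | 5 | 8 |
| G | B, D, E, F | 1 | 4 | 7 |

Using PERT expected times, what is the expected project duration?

42 hours

te_A = (10 + 4·14 + 18)/6 = 84/6 = 14
te_B = (1 + 4·3 + 11)/6 = 24/6 = 4
te_C = (11 + 4·12 + 25)/6 = 84/6 = 14
te_D = (7 + 4·10 + 13)/6 = 60/6 = 10
te_E = (6 + 4·10 + 20)/6 = 66/6 = 11
te_F = (2 + 4·5 + 8)/6 = 30/6 = 5
te_G = (1 + 4·4 + 7)/6 = 24/6 = 4

Forward pass:
ES_A = 0; EF_A = 14
ES_B = 14; EF_B = 14+4 = 18
ES_C = 14; EF_C = 14+14 = 28
ES_D = max(EF_B=18, EF_C=28) = 28; EF_D = 28+10 = 38
ES_E = 14; EF_E = 14+11 = 25
ES_F = max(EF_A=14, EF_C=28) = 28; EF_F = 28+5 = 33
ES_G = max(EF_B=18, EF_D=38, EF_E=25, EF_F=33) = 38; EF_G = 38+4 = 42
Expected project duration μ = 42 hours. Critical path: A → C → D → G.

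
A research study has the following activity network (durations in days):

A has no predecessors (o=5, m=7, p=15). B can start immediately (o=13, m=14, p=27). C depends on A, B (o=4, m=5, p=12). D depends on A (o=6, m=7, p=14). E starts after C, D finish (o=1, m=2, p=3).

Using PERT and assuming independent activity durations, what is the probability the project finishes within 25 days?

te_A = (5 + 4·7 + 15)/6 = 48/6 = 8; σ²_A = ((15−5)/6)² = 2.778
te_B = (13 + 4·14 + 27)/6 = 96/6 = 16; σ²_B = ((27−13)/6)² = 5.444
te_C = (4 + 4·5 + 12)/6 = 36/6 = 6; σ²_C = ((12−4)/6)² = 1.778
te_D = (6 + 4·7 + 14)/6 = 48/6 = 8; σ²_D = ((14−6)/6)² = 1.778
te_E = (1 + 4·2 + 3)/6 = 12/6 = 2; σ²_E = ((3−1)/6)² = 0.111

Forward pass:
ES_A = 0; EF_A = 8
ES_B = 0; EF_B = 16
ES_C = max(EF_A=8, EF_B=16) = 16; EF_C = 16+6 = 22
ES_D = 8; EF_D = 8+8 = 16
ES_E = max(EF_C=22, EF_D=16) = 22; EF_E = 22+2 = 24
Expected project duration μ = 24 days. Critical path: B → C → E.

Variance along critical path = 5.444 + 1.778 + 0.111 = 7.333; σ = √7.333 = 2.708 days.
Z = (25 − 24) / 2.708 = 0.369
P(T ≤ 25) = Φ(0.369) ≈ 0.644

0.644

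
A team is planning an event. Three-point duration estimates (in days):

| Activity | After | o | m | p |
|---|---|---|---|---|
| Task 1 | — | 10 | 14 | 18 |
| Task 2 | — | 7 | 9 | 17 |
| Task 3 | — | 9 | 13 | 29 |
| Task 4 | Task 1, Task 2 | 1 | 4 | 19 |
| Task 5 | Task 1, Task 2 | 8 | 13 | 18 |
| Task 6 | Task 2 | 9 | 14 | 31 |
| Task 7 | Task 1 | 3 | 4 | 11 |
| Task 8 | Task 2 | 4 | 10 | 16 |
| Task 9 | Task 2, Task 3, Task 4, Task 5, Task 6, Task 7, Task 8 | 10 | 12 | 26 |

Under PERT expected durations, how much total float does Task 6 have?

1 days

te_Task 1 = (10 + 4·14 + 18)/6 = 84/6 = 14
te_Task 2 = (7 + 4·9 + 17)/6 = 60/6 = 10
te_Task 3 = (9 + 4·13 + 29)/6 = 90/6 = 15
te_Task 4 = (1 + 4·4 + 19)/6 = 36/6 = 6
te_Task 5 = (8 + 4·13 + 18)/6 = 78/6 = 13
te_Task 6 = (9 + 4·14 + 31)/6 = 96/6 = 16
te_Task 7 = (3 + 4·4 + 11)/6 = 30/6 = 5
te_Task 8 = (4 + 4·10 + 16)/6 = 60/6 = 10
te_Task 9 = (10 + 4·12 + 26)/6 = 84/6 = 14

Forward pass:
ES_Task 1 = 0; EF_Task 1 = 14
ES_Task 2 = 0; EF_Task 2 = 10
ES_Task 3 = 0; EF_Task 3 = 15
ES_Task 4 = max(EF_Task 1=14, EF_Task 2=10) = 14; EF_Task 4 = 14+6 = 20
ES_Task 5 = max(EF_Task 1=14, EF_Task 2=10) = 14; EF_Task 5 = 14+13 = 27
ES_Task 6 = 10; EF_Task 6 = 10+16 = 26
ES_Task 7 = 14; EF_Task 7 = 14+5 = 19
ES_Task 8 = 10; EF_Task 8 = 10+10 = 20
ES_Task 9 = max(EF_Task 2=10, EF_Task 3=15, EF_Task 4=20, EF_Task 5=27, EF_Task 6=26, EF_Task 7=19, EF_Task 8=20) = 27; EF_Task 9 = 27+14 = 41
Expected project duration μ = 41 days. Critical path: Task 1 → Task 5 → Task 9.

Backward pass:
LF_Task 9 = 41; LS_Task 9 = 41−14 = 27
LF_Task 8 = LS_Task 9 = 27; LS_Task 8 = 27−10 = 17
LF_Task 7 = LS_Task 9 = 27; LS_Task 7 = 27−5 = 22
LF_Task 6 = LS_Task 9 = 27; LS_Task 6 = 27−16 = 11
LF_Task 5 = LS_Task 9 = 27; LS_Task 5 = 27−13 = 14
LF_Task 4 = LS_Task 9 = 27; LS_Task 4 = 27−6 = 21
LF_Task 3 = LS_Task 9 = 27; LS_Task 3 = 27−15 = 12
LF_Task 2 = min(LS_Task 4=21, LS_Task 5=14, LS_Task 6=11, LS_Task 8=17, LS_Task 9=27) = 11; LS_Task 2 = 11−10 = 1
LF_Task 1 = min(LS_Task 4=21, LS_Task 5=14, LS_Task 7=22) = 14; LS_Task 1 = 14−14 = 0
Slack_Task 6 = LS_Task 6 − ES_Task 6 = 11 − 10 = 1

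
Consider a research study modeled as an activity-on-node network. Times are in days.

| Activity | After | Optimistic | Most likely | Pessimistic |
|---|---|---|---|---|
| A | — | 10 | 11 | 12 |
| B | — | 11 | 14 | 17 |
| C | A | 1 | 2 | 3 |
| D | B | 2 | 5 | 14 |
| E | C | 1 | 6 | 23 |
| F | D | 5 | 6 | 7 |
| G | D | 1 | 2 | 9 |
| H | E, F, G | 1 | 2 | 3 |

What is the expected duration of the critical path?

28 days

te_A = (10 + 4·11 + 12)/6 = 66/6 = 11
te_B = (11 + 4·14 + 17)/6 = 84/6 = 14
te_C = (1 + 4·2 + 3)/6 = 12/6 = 2
te_D = (2 + 4·5 + 14)/6 = 36/6 = 6
te_E = (1 + 4·6 + 23)/6 = 48/6 = 8
te_F = (5 + 4·6 + 7)/6 = 36/6 = 6
te_G = (1 + 4·2 + 9)/6 = 18/6 = 3
te_H = (1 + 4·2 + 3)/6 = 12/6 = 2

Forward pass:
ES_A = 0; EF_A = 11
ES_B = 0; EF_B = 14
ES_C = 11; EF_C = 11+2 = 13
ES_D = 14; EF_D = 14+6 = 20
ES_E = 13; EF_E = 13+8 = 21
ES_F = 20; EF_F = 20+6 = 26
ES_G = 20; EF_G = 20+3 = 23
ES_H = max(EF_E=21, EF_F=26, EF_G=23) = 26; EF_H = 26+2 = 28
Expected project duration μ = 28 days. Critical path: B → D → F → H.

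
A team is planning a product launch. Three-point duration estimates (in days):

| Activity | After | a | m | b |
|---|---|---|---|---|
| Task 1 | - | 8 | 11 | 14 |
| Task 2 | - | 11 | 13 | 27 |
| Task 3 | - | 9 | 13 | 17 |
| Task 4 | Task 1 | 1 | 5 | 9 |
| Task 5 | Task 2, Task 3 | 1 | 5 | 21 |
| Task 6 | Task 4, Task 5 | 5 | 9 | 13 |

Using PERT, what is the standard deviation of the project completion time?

te_Task 1 = (8 + 4·11 + 14)/6 = 66/6 = 11; σ²_Task 1 = ((14−8)/6)² = 1.000
te_Task 2 = (11 + 4·13 + 27)/6 = 90/6 = 15; σ²_Task 2 = ((27−11)/6)² = 7.111
te_Task 3 = (9 + 4·13 + 17)/6 = 78/6 = 13; σ²_Task 3 = ((17−9)/6)² = 1.778
te_Task 4 = (1 + 4·5 + 9)/6 = 30/6 = 5; σ²_Task 4 = ((9−1)/6)² = 1.778
te_Task 5 = (1 + 4·5 + 21)/6 = 42/6 = 7; σ²_Task 5 = ((21−1)/6)² = 11.111
te_Task 6 = (5 + 4·9 + 13)/6 = 54/6 = 9; σ²_Task 6 = ((13−5)/6)² = 1.778

Forward pass:
ES_Task 1 = 0; EF_Task 1 = 11
ES_Task 2 = 0; EF_Task 2 = 15
ES_Task 3 = 0; EF_Task 3 = 13
ES_Task 4 = 11; EF_Task 4 = 11+5 = 16
ES_Task 5 = max(EF_Task 2=15, EF_Task 3=13) = 15; EF_Task 5 = 15+7 = 22
ES_Task 6 = max(EF_Task 4=16, EF_Task 5=22) = 22; EF_Task 6 = 22+9 = 31
Expected project duration μ = 31 days. Critical path: Task 2 → Task 5 → Task 6.

Variance along critical path = 7.111 + 11.111 + 1.778 = 20.000
σ = √20.000 = 4.472 days

4.47 days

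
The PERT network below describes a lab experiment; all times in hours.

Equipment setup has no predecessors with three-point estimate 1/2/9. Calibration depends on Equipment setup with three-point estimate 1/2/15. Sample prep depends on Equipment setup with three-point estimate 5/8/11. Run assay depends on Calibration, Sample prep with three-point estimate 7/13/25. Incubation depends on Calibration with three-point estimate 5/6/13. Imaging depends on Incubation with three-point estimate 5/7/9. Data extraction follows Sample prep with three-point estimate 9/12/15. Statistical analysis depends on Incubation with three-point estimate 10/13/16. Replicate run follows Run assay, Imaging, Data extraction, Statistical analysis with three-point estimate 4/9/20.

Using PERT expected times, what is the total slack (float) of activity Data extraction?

4 hours

te_Equipment setup = (1 + 4·2 + 9)/6 = 18/6 = 3
te_Calibration = (1 + 4·2 + 15)/6 = 24/6 = 4
te_Sample prep = (5 + 4·8 + 11)/6 = 48/6 = 8
te_Run assay = (7 + 4·13 + 25)/6 = 84/6 = 14
te_Incubation = (5 + 4·6 + 13)/6 = 42/6 = 7
te_Imaging = (5 + 4·7 + 9)/6 = 42/6 = 7
te_Data extraction = (9 + 4·12 + 15)/6 = 72/6 = 12
te_Statistical analysis = (10 + 4·13 + 16)/6 = 78/6 = 13
te_Replicate run = (4 + 4·9 + 20)/6 = 60/6 = 10

Forward pass:
ES_Equipment setup = 0; EF_Equipment setup = 3
ES_Calibration = 3; EF_Calibration = 3+4 = 7
ES_Sample prep = 3; EF_Sample prep = 3+8 = 11
ES_Run assay = max(EF_Calibration=7, EF_Sample prep=11) = 11; EF_Run assay = 11+14 = 25
ES_Incubation = 7; EF_Incubation = 7+7 = 14
ES_Imaging = 14; EF_Imaging = 14+7 = 21
ES_Data extraction = 11; EF_Data extraction = 11+12 = 23
ES_Statistical analysis = 14; EF_Statistical analysis = 14+13 = 27
ES_Replicate run = max(EF_Run assay=25, EF_Imaging=21, EF_Data extraction=23, EF_Statistical analysis=27) = 27; EF_Replicate run = 27+10 = 37
Expected project duration μ = 37 hours. Critical path: Equipment setup → Calibration → Incubation → Statistical analysis → Replicate run.

Backward pass:
LF_Replicate run = 37; LS_Replicate run = 37−10 = 27
LF_Statistical analysis = LS_Replicate run = 27; LS_Statistical analysis = 27−13 = 14
LF_Data extraction = LS_Replicate run = 27; LS_Data extraction = 27−12 = 15
LF_Imaging = LS_Replicate run = 27; LS_Imaging = 27−7 = 20
LF_Incubation = min(LS_Imaging=20, LS_Statistical analysis=14) = 14; LS_Incubation = 14−7 = 7
LF_Run assay = LS_Replicate run = 27; LS_Run assay = 27−14 = 13
LF_Sample prep = min(LS_Run assay=13, LS_Data extraction=15) = 13; LS_Sample prep = 13−8 = 5
LF_Calibration = min(LS_Run assay=13, LS_Incubation=7) = 7; LS_Calibration = 7−4 = 3
LF_Equipment setup = min(LS_Calibration=3, LS_Sample prep=5) = 3; LS_Equipment setup = 3−3 = 0
Slack_Data extraction = LS_Data extraction − ES_Data extraction = 15 − 11 = 4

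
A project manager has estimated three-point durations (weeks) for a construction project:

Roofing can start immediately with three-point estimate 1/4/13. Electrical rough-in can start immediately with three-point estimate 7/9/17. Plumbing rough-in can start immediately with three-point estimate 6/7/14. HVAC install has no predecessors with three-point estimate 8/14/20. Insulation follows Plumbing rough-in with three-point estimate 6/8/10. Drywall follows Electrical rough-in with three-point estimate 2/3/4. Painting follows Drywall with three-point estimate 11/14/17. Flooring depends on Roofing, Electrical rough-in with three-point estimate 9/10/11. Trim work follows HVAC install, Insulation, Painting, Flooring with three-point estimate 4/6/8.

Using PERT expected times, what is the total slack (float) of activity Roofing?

12 weeks

te_Roofing = (1 + 4·4 + 13)/6 = 30/6 = 5
te_Electrical rough-in = (7 + 4·9 + 17)/6 = 60/6 = 10
te_Plumbing rough-in = (6 + 4·7 + 14)/6 = 48/6 = 8
te_HVAC install = (8 + 4·14 + 20)/6 = 84/6 = 14
te_Insulation = (6 + 4·8 + 10)/6 = 48/6 = 8
te_Drywall = (2 + 4·3 + 4)/6 = 18/6 = 3
te_Painting = (11 + 4·14 + 17)/6 = 84/6 = 14
te_Flooring = (9 + 4·10 + 11)/6 = 60/6 = 10
te_Trim work = (4 + 4·6 + 8)/6 = 36/6 = 6

Forward pass:
ES_Roofing = 0; EF_Roofing = 5
ES_Electrical rough-in = 0; EF_Electrical rough-in = 10
ES_Plumbing rough-in = 0; EF_Plumbing rough-in = 8
ES_HVAC install = 0; EF_HVAC install = 14
ES_Insulation = 8; EF_Insulation = 8+8 = 16
ES_Drywall = 10; EF_Drywall = 10+3 = 13
ES_Painting = 13; EF_Painting = 13+14 = 27
ES_Flooring = max(EF_Roofing=5, EF_Electrical rough-in=10) = 10; EF_Flooring = 10+10 = 20
ES_Trim work = max(EF_HVAC install=14, EF_Insulation=16, EF_Painting=27, EF_Flooring=20) = 27; EF_Trim work = 27+6 = 33
Expected project duration μ = 33 weeks. Critical path: Electrical rough-in → Drywall → Painting → Trim work.

Backward pass:
LF_Trim work = 33; LS_Trim work = 33−6 = 27
LF_Flooring = LS_Trim work = 27; LS_Flooring = 27−10 = 17
LF_Painting = LS_Trim work = 27; LS_Painting = 27−14 = 13
LF_Drywall = LS_Painting = 13; LS_Drywall = 13−3 = 10
LF_Insulation = LS_Trim work = 27; LS_Insulation = 27−8 = 19
LF_HVAC install = LS_Trim work = 27; LS_HVAC install = 27−14 = 13
LF_Plumbing rough-in = LS_Insulation = 19; LS_Plumbing rough-in = 19−8 = 11
LF_Electrical rough-in = min(LS_Drywall=10, LS_Flooring=17) = 10; LS_Electrical rough-in = 10−10 = 0
LF_Roofing = LS_Flooring = 17; LS_Roofing = 17−5 = 12
Slack_Roofing = LS_Roofing − ES_Roofing = 12 − 0 = 12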